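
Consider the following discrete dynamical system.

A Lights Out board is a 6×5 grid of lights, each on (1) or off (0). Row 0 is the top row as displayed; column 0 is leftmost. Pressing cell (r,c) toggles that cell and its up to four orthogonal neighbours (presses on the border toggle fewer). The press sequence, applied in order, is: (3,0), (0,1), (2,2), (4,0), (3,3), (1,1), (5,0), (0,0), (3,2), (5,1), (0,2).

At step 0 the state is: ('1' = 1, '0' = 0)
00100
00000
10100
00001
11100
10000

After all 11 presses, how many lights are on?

step 0: 00100
00000
10100
00001
11100
10000
step 1: 00100
00000
00100
11001
01100
10000
step 2: 11000
01000
00100
11001
01100
10000
step 3: 11000
01100
01010
11101
01100
10000
step 4: 11000
01100
01010
01101
10100
00000
step 5: 11000
01100
01000
01010
10110
00000
step 6: 10000
10000
00000
01010
10110
00000
step 7: 10000
10000
00000
01010
00110
11000
step 8: 01000
00000
00000
01010
00110
11000
step 9: 01000
00000
00100
00100
00010
11000
step 10: 01000
00000
00100
00100
01010
00100
step 11: 00110
00100
00100
00100
01010
00100

8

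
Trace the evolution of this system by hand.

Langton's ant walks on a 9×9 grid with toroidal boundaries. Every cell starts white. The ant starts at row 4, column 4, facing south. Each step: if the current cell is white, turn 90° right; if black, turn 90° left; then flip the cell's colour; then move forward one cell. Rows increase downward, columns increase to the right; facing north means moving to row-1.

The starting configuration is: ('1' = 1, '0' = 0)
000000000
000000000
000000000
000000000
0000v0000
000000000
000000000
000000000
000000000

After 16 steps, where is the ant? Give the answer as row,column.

4,4

0) 000000000
000000000
000000000
000000000
0000v0000
000000000
000000000
000000000
000000000
1) 000000000
000000000
000000000
000000000
000<10000
000000000
000000000
000000000
000000000
2) 000000000
000000000
000000000
000^00000
000110000
000000000
000000000
000000000
000000000
3) 000000000
000000000
000000000
0001>0000
000110000
000000000
000000000
000000000
000000000
4) 000000000
000000000
000000000
000110000
0001v0000
000000000
000000000
000000000
000000000
5) 000000000
000000000
000000000
000110000
00010>000
000000000
000000000
000000000
000000000
6) 000000000
000000000
000000000
000110000
000101000
00000v000
000000000
000000000
000000000
7) 000000000
000000000
000000000
000110000
000101000
0000<1000
000000000
000000000
000000000
8) 000000000
000000000
000000000
000110000
0001^1000
000011000
000000000
000000000
000000000
9) 000000000
000000000
000000000
000110000
00011>000
000011000
000000000
000000000
000000000
10) 000000000
000000000
000000000
00011^000
000110000
000011000
000000000
000000000
000000000
11) 000000000
000000000
000000000
000111>00
000110000
000011000
000000000
000000000
000000000
12) 000000000
000000000
000000000
000111100
000110v00
000011000
000000000
000000000
000000000
13) 000000000
000000000
000000000
000111100
00011<100
000011000
000000000
000000000
000000000
14) 000000000
000000000
000000000
00011^100
000111100
000011000
000000000
000000000
000000000
15) 000000000
000000000
000000000
0001<0100
000111100
000011000
000000000
000000000
000000000
16) 000000000
000000000
000000000
000100100
0001v1100
000011000
000000000
000000000
000000000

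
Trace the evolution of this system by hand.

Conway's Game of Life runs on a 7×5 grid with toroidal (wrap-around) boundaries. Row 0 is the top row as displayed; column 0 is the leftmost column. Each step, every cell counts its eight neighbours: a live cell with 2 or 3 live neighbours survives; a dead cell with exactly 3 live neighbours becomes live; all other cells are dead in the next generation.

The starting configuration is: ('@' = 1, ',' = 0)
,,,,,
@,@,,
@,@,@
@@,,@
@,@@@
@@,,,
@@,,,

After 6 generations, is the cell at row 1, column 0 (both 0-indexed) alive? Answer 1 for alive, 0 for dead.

k=0  ,,,,,
@,@,,
@,@,@
@@,,@
@,@@@
@@,,,
@@,,,
k=1  @,,,,
@,,@@
,,@,,
,,,,,
,,@@,
,,,@,
@@,,,
k=2  ,,,,,
@@,@@
,,,@@
,,@@,
,,@@,
,@,@@
@@,,@
k=3  ,,@@,
@,@@,
,@,,,
,,,,,
,@,,,
,@,,,
,@@@@
k=4  @,,,,
,,,@@
,@@,,
,,,,,
,,,,,
,@,@,
@@,,@
k=5  ,@,@,
@@@@@
,,@@,
,,,,,
,,,,,
,@@,@
,@@,@
k=6  ,,,,,
@,,,,
@,,,,
,,,,,
,,,,,
,@@,,
,,,,@

1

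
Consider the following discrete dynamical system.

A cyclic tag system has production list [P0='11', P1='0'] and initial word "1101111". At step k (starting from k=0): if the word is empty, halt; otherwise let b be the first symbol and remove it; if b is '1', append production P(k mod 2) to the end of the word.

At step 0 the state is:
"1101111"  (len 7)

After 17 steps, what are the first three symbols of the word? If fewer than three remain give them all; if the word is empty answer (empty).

[0] "1101111"  (len 7)
[1] "10111111"  (len 8)
[2] "01111110"  (len 8)
[3] "1111110"  (len 7)
[4] "1111100"  (len 7)
[5] "11110011"  (len 8)
[6] "11100110"  (len 8)
[7] "110011011"  (len 9)
[8] "100110110"  (len 9)
[9] "0011011011"  (len 10)
[10] "011011011"  (len 9)
[11] "11011011"  (len 8)
[12] "10110110"  (len 8)
[13] "011011011"  (len 9)
[14] "11011011"  (len 8)
[15] "101101111"  (len 9)
[16] "011011110"  (len 9)
[17] "11011110"  (len 8)

110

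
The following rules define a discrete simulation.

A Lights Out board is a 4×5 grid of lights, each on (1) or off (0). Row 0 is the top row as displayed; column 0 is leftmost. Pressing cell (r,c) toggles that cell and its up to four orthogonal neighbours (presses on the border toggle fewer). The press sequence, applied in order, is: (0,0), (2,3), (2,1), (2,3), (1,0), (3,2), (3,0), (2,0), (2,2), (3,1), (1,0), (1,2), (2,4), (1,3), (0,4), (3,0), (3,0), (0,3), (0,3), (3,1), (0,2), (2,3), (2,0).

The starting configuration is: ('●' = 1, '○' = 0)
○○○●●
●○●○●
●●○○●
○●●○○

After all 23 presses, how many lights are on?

10

0) ○○○●●
●○●○●
●●○○●
○●●○○
1) ●●○●●
○○●○●
●●○○●
○●●○○
2) ●●○●●
○○●●●
●●●●○
○●●●○
3) ●●○●●
○●●●●
○○○●○
○○●●○
4) ●●○●●
○●●○●
○○●○●
○○●○○
5) ○●○●●
●○●○●
●○●○●
○○●○○
6) ○●○●●
●○●○●
●○○○●
○●○●○
7) ○●○●●
●○●○●
○○○○●
●○○●○
8) ○●○●●
○○●○●
●●○○●
○○○●○
9) ○●○●●
○○○○●
●○●●●
○○●●○
10) ○●○●●
○○○○●
●●●●●
●●○●○
11) ●●○●●
●●○○●
○●●●●
●●○●○
12) ●●●●●
●○●●●
○●○●●
●●○●○
13) ●●●●●
●○●●○
○●○○○
●●○●●
14) ●●●○●
●○○○●
○●○●○
●●○●●
15) ●●●●○
●○○○○
○●○●○
●●○●●
16) ●●●●○
●○○○○
●●○●○
○○○●●
17) ●●●●○
●○○○○
○●○●○
●●○●●
18) ●●○○●
●○○●○
○●○●○
●●○●●
19) ●●●●○
●○○○○
○●○●○
●●○●●
20) ●●●●○
●○○○○
○○○●○
○○●●●
21) ●○○○○
●○●○○
○○○●○
○○●●●
22) ●○○○○
●○●●○
○○●○●
○○●○●
23) ●○○○○
○○●●○
●●●○●
●○●○●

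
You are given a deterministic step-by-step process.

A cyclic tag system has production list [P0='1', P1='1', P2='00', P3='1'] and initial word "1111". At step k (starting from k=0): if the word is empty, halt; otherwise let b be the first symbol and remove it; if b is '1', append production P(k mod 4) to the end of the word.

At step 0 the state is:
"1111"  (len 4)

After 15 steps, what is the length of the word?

2

t=0: "1111"  (len 4)
t=1: "1111"  (len 4)
t=2: "1111"  (len 4)
t=3: "11100"  (len 5)
t=4: "11001"  (len 5)
t=5: "10011"  (len 5)
t=6: "00111"  (len 5)
t=7: "0111"  (len 4)
t=8: "111"  (len 3)
t=9: "111"  (len 3)
t=10: "111"  (len 3)
t=11: "1100"  (len 4)
t=12: "1001"  (len 4)
t=13: "0011"  (len 4)
t=14: "011"  (len 3)
t=15: "11"  (len 2)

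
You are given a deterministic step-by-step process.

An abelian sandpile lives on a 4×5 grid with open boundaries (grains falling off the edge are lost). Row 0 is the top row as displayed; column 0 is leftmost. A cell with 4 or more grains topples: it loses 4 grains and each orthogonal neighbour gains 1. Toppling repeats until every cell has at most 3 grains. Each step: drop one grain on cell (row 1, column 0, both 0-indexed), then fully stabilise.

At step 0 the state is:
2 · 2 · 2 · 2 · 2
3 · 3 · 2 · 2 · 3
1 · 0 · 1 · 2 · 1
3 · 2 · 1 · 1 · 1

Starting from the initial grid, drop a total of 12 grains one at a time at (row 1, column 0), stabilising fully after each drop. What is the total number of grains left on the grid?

t=0: 2 · 2 · 2 · 2 · 2
3 · 3 · 2 · 2 · 3
1 · 0 · 1 · 2 · 1
3 · 2 · 1 · 1 · 1
t=1: 3 · 3 · 2 · 2 · 2
1 · 0 · 3 · 2 · 3
2 · 1 · 1 · 2 · 1
3 · 2 · 1 · 1 · 1
t=2: 3 · 3 · 2 · 2 · 2
2 · 0 · 3 · 2 · 3
2 · 1 · 1 · 2 · 1
3 · 2 · 1 · 1 · 1
t=3: 3 · 3 · 2 · 2 · 2
3 · 0 · 3 · 2 · 3
2 · 1 · 1 · 2 · 1
3 · 2 · 1 · 1 · 1
t=4: 1 · 0 · 3 · 2 · 2
1 · 2 · 3 · 2 · 3
3 · 1 · 1 · 2 · 1
3 · 2 · 1 · 1 · 1
t=5: 1 · 0 · 3 · 2 · 2
2 · 2 · 3 · 2 · 3
3 · 1 · 1 · 2 · 1
3 · 2 · 1 · 1 · 1
t=6: 1 · 0 · 3 · 2 · 2
3 · 2 · 3 · 2 · 3
3 · 1 · 1 · 2 · 1
3 · 2 · 1 · 1 · 1
t=7: 2 · 0 · 3 · 2 · 2
1 · 3 · 3 · 2 · 3
1 · 2 · 1 · 2 · 1
0 · 3 · 1 · 1 · 1
t=8: 2 · 0 · 3 · 2 · 2
2 · 3 · 3 · 2 · 3
1 · 2 · 1 · 2 · 1
0 · 3 · 1 · 1 · 1
t=9: 2 · 0 · 3 · 2 · 2
3 · 3 · 3 · 2 · 3
1 · 2 · 1 · 2 · 1
0 · 3 · 1 · 1 · 1
t=10: 3 · 2 · 0 · 3 · 2
1 · 1 · 1 · 3 · 3
2 · 3 · 2 · 2 · 1
0 · 3 · 1 · 1 · 1
t=11: 3 · 2 · 0 · 3 · 2
2 · 1 · 1 · 3 · 3
2 · 3 · 2 · 2 · 1
0 · 3 · 1 · 1 · 1
t=12: 3 · 2 · 0 · 3 · 2
3 · 1 · 1 · 3 · 3
2 · 3 · 2 · 2 · 1
0 · 3 · 1 · 1 · 1

37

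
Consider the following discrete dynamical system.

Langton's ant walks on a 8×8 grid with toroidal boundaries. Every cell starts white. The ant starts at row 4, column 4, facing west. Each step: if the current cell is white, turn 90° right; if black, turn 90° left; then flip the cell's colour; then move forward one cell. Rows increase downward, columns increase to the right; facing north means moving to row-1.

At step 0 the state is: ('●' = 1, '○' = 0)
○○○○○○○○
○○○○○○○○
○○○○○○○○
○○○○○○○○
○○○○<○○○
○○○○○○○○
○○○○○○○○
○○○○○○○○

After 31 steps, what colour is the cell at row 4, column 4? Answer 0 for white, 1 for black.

0

0) ○○○○○○○○
○○○○○○○○
○○○○○○○○
○○○○○○○○
○○○○<○○○
○○○○○○○○
○○○○○○○○
○○○○○○○○
1) ○○○○○○○○
○○○○○○○○
○○○○○○○○
○○○○^○○○
○○○○●○○○
○○○○○○○○
○○○○○○○○
○○○○○○○○
2) ○○○○○○○○
○○○○○○○○
○○○○○○○○
○○○○●>○○
○○○○●○○○
○○○○○○○○
○○○○○○○○
○○○○○○○○
3) ○○○○○○○○
○○○○○○○○
○○○○○○○○
○○○○●●○○
○○○○●v○○
○○○○○○○○
○○○○○○○○
○○○○○○○○
4) ○○○○○○○○
○○○○○○○○
○○○○○○○○
○○○○●●○○
○○○○<●○○
○○○○○○○○
○○○○○○○○
○○○○○○○○
5) ○○○○○○○○
○○○○○○○○
○○○○○○○○
○○○○●●○○
○○○○○●○○
○○○○v○○○
○○○○○○○○
○○○○○○○○
6) ○○○○○○○○
○○○○○○○○
○○○○○○○○
○○○○●●○○
○○○○○●○○
○○○<●○○○
○○○○○○○○
○○○○○○○○
7) ○○○○○○○○
○○○○○○○○
○○○○○○○○
○○○○●●○○
○○○^○●○○
○○○●●○○○
○○○○○○○○
○○○○○○○○
8) ○○○○○○○○
○○○○○○○○
○○○○○○○○
○○○○●●○○
○○○●>●○○
○○○●●○○○
○○○○○○○○
○○○○○○○○
9) ○○○○○○○○
○○○○○○○○
○○○○○○○○
○○○○●●○○
○○○●●●○○
○○○●v○○○
○○○○○○○○
○○○○○○○○
10) ○○○○○○○○
○○○○○○○○
○○○○○○○○
○○○○●●○○
○○○●●●○○
○○○●○>○○
○○○○○○○○
○○○○○○○○
11) ○○○○○○○○
○○○○○○○○
○○○○○○○○
○○○○●●○○
○○○●●●○○
○○○●○●○○
○○○○○v○○
○○○○○○○○
12) ○○○○○○○○
○○○○○○○○
○○○○○○○○
○○○○●●○○
○○○●●●○○
○○○●○●○○
○○○○<●○○
○○○○○○○○
13) ○○○○○○○○
○○○○○○○○
○○○○○○○○
○○○○●●○○
○○○●●●○○
○○○●^●○○
○○○○●●○○
○○○○○○○○
14) ○○○○○○○○
○○○○○○○○
○○○○○○○○
○○○○●●○○
○○○●●●○○
○○○●●>○○
○○○○●●○○
○○○○○○○○
15) ○○○○○○○○
○○○○○○○○
○○○○○○○○
○○○○●●○○
○○○●●^○○
○○○●●○○○
○○○○●●○○
○○○○○○○○
16) ○○○○○○○○
○○○○○○○○
○○○○○○○○
○○○○●●○○
○○○●<○○○
○○○●●○○○
○○○○●●○○
○○○○○○○○
17) ○○○○○○○○
○○○○○○○○
○○○○○○○○
○○○○●●○○
○○○●○○○○
○○○●v○○○
○○○○●●○○
○○○○○○○○
18) ○○○○○○○○
○○○○○○○○
○○○○○○○○
○○○○●●○○
○○○●○○○○
○○○●○>○○
○○○○●●○○
○○○○○○○○
19) ○○○○○○○○
○○○○○○○○
○○○○○○○○
○○○○●●○○
○○○●○○○○
○○○●○●○○
○○○○●v○○
○○○○○○○○
20) ○○○○○○○○
○○○○○○○○
○○○○○○○○
○○○○●●○○
○○○●○○○○
○○○●○●○○
○○○○●○>○
○○○○○○○○
21) ○○○○○○○○
○○○○○○○○
○○○○○○○○
○○○○●●○○
○○○●○○○○
○○○●○●○○
○○○○●○●○
○○○○○○v○
22) ○○○○○○○○
○○○○○○○○
○○○○○○○○
○○○○●●○○
○○○●○○○○
○○○●○●○○
○○○○●○●○
○○○○○<●○
23) ○○○○○○○○
○○○○○○○○
○○○○○○○○
○○○○●●○○
○○○●○○○○
○○○●○●○○
○○○○●^●○
○○○○○●●○
24) ○○○○○○○○
○○○○○○○○
○○○○○○○○
○○○○●●○○
○○○●○○○○
○○○●○●○○
○○○○●●>○
○○○○○●●○
25) ○○○○○○○○
○○○○○○○○
○○○○○○○○
○○○○●●○○
○○○●○○○○
○○○●○●^○
○○○○●●○○
○○○○○●●○
26) ○○○○○○○○
○○○○○○○○
○○○○○○○○
○○○○●●○○
○○○●○○○○
○○○●○●●>
○○○○●●○○
○○○○○●●○
27) ○○○○○○○○
○○○○○○○○
○○○○○○○○
○○○○●●○○
○○○●○○○○
○○○●○●●●
○○○○●●○v
○○○○○●●○
28) ○○○○○○○○
○○○○○○○○
○○○○○○○○
○○○○●●○○
○○○●○○○○
○○○●○●●●
○○○○●●<●
○○○○○●●○
29) ○○○○○○○○
○○○○○○○○
○○○○○○○○
○○○○●●○○
○○○●○○○○
○○○●○●^●
○○○○●●●●
○○○○○●●○
30) ○○○○○○○○
○○○○○○○○
○○○○○○○○
○○○○●●○○
○○○●○○○○
○○○●○<○●
○○○○●●●●
○○○○○●●○
31) ○○○○○○○○
○○○○○○○○
○○○○○○○○
○○○○●●○○
○○○●○○○○
○○○●○○○●
○○○○●v●●
○○○○○●●○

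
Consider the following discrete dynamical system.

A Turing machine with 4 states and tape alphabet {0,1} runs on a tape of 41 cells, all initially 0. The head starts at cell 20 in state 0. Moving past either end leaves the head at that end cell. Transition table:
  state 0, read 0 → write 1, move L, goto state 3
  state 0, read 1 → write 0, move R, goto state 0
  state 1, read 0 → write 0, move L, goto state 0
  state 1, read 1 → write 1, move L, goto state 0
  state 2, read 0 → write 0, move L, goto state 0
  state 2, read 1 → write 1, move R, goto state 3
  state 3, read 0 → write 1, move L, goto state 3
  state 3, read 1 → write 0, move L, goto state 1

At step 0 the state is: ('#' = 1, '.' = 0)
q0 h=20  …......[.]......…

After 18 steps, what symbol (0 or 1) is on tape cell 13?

t=0: q0 h=20  …......[.]......…
t=1: q3 h=19  …......[.]#.....…
t=2: q3 h=18  …......[.]##....…
t=3: q3 h=17  …......[.]###...…
t=4: q3 h=16  …......[.]####..…
t=5: q3 h=15  …......[.]#####.…
t=6: q3 h=14  …......[.]######…
t=7: q3 h=13  …......[.]######…
t=8: q3 h=12  …......[.]######…
t=9: q3 h=11  …......[.]######…
t=10: q3 h=10  …......[.]######…
t=11: q3 h= 9  …......[.]######…
t=12: q3 h= 8  …......[.]######…
t=13: q3 h= 7  …......[.]######…
t=14: q3 h= 6  |......[.]######…
t=15: q3 h= 5  |.....[.]######…
t=16: q3 h= 4  |....[.]######…
t=17: q3 h= 3  |...[.]######…
t=18: q3 h= 2  |..[.]######…

1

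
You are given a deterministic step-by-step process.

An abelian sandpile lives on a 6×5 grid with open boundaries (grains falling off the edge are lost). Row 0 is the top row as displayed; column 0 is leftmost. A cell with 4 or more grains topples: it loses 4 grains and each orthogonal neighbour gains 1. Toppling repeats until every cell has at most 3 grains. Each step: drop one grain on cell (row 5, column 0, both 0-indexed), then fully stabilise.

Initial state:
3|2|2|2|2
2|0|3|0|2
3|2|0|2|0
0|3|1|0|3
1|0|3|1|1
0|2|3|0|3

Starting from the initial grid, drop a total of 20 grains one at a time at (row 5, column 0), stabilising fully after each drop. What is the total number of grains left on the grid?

gen 0: 3|2|2|2|2
2|0|3|0|2
3|2|0|2|0
0|3|1|0|3
1|0|3|1|1
0|2|3|0|3
gen 1: 3|2|2|2|2
2|0|3|0|2
3|2|0|2|0
0|3|1|0|3
1|0|3|1|1
1|2|3|0|3
gen 2: 3|2|2|2|2
2|0|3|0|2
3|2|0|2|0
0|3|1|0|3
1|0|3|1|1
2|2|3|0|3
gen 3: 3|2|2|2|2
2|0|3|0|2
3|2|0|2|0
0|3|1|0|3
1|0|3|1|1
3|2|3|0|3
gen 4: 3|2|2|2|2
2|0|3|0|2
3|2|0|2|0
0|3|1|0|3
2|0|3|1|1
0|3|3|0|3
gen 5: 3|2|2|2|2
2|0|3|0|2
3|2|0|2|0
0|3|1|0|3
2|0|3|1|1
1|3|3|0|3
gen 6: 3|2|2|2|2
2|0|3|0|2
3|2|0|2|0
0|3|1|0|3
2|0|3|1|1
2|3|3|0|3
gen 7: 3|2|2|2|2
2|0|3|0|2
3|2|0|2|0
0|3|1|0|3
2|0|3|1|1
3|3|3|0|3
gen 8: 3|2|2|2|2
2|0|3|0|2
3|2|0|2|0
0|3|2|0|3
3|2|0|2|1
1|1|1|1|3
gen 9: 3|2|2|2|2
2|0|3|0|2
3|2|0|2|0
0|3|2|0|3
3|2|0|2|1
2|1|1|1|3
gen 10: 3|2|2|2|2
2|0|3|0|2
3|2|0|2|0
0|3|2|0|3
3|2|0|2|1
3|1|1|1|3
gen 11: 3|2|2|2|2
2|0|3|0|2
3|2|0|2|0
1|3|2|0|3
0|3|0|2|1
1|2|1|1|3
gen 12: 3|2|2|2|2
2|0|3|0|2
3|2|0|2|0
1|3|2|0|3
0|3|0|2|1
2|2|1|1|3
gen 13: 3|2|2|2|2
2|0|3|0|2
3|2|0|2|0
1|3|2|0|3
0|3|0|2|1
3|2|1|1|3
gen 14: 3|2|2|2|2
2|0|3|0|2
3|2|0|2|0
1|3|2|0|3
1|3|0|2|1
0|3|1|1|3
gen 15: 3|2|2|2|2
2|0|3|0|2
3|2|0|2|0
1|3|2|0|3
1|3|0|2|1
1|3|1|1|3
gen 16: 3|2|2|2|2
2|0|3|0|2
3|2|0|2|0
1|3|2|0|3
1|3|0|2|1
2|3|1|1|3
gen 17: 3|2|2|2|2
2|0|3|0|2
3|2|0|2|0
1|3|2|0|3
1|3|0|2|1
3|3|1|1|3
gen 18: 3|2|2|2|2
2|0|3|0|2
3|3|0|2|0
2|0|3|0|3
3|1|1|2|1
1|1|2|1|3
gen 19: 3|2|2|2|2
2|0|3|0|2
3|3|0|2|0
2|0|3|0|3
3|1|1|2|1
2|1|2|1|3
gen 20: 3|2|2|2|2
2|0|3|0|2
3|3|0|2|0
2|0|3|0|3
3|1|1|2|1
3|1|2|1|3

52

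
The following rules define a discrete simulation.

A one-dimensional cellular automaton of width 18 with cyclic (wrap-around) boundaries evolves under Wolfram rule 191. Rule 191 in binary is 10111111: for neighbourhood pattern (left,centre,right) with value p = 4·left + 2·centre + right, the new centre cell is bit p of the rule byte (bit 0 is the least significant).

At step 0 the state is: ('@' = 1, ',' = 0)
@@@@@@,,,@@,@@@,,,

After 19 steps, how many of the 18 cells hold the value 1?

15

t=0: @@@@@@,,,@@,@@@,,,
t=1: @@@@@,@@@@,@@@,@@@
t=2: @@@@,@@@@,@@@,@@@@
t=3: @@@,@@@@,@@@,@@@@@
t=4: @@,@@@@,@@@,@@@@@@
t=5: @,@@@@,@@@,@@@@@@@
t=6: ,@@@@,@@@,@@@@@@@@
t=7: @@@@,@@@,@@@@@@@@,
t=8: @@@,@@@,@@@@@@@@,@
t=9: @@,@@@,@@@@@@@@,@@
t=10: @,@@@,@@@@@@@@,@@@
t=11: ,@@@,@@@@@@@@,@@@@
t=12: @@@,@@@@@@@@,@@@@,
t=13: @@,@@@@@@@@,@@@@,@
t=14: @,@@@@@@@@,@@@@,@@
t=15: ,@@@@@@@@,@@@@,@@@
t=16: @@@@@@@@,@@@@,@@@,
t=17: @@@@@@@,@@@@,@@@,@
t=18: @@@@@@,@@@@,@@@,@@
t=19: @@@@@,@@@@,@@@,@@@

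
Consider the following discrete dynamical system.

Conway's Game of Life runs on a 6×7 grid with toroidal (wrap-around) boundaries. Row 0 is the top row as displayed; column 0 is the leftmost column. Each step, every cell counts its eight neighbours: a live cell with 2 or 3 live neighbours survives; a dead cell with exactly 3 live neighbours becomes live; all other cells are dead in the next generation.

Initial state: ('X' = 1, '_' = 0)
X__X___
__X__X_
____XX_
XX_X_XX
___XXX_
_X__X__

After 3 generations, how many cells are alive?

k=0  X__X___
__X__X_
____XX_
XX_X_XX
___XXX_
_X__X__
k=1  _XXXX__
___X_XX
XXXX___
X_XX___
_X_X___
__X__X_
k=2  _X____X
_____XX
X______
X___X__
_X_XX__
_______
k=3  X____XX
_____XX
X____X_
XX_XX__
___XX__
X_X____

15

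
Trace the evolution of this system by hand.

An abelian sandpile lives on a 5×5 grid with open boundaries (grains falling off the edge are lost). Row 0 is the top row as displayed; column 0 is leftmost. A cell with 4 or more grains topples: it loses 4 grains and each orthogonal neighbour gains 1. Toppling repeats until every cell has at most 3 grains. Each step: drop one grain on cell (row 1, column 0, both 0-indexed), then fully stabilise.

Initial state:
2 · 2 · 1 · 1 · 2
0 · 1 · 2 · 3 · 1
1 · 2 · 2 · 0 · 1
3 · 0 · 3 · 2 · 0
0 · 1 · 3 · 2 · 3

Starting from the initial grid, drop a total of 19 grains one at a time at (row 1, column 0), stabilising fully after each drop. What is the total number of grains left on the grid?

0) 2 · 2 · 1 · 1 · 2
0 · 1 · 2 · 3 · 1
1 · 2 · 2 · 0 · 1
3 · 0 · 3 · 2 · 0
0 · 1 · 3 · 2 · 3
1) 2 · 2 · 1 · 1 · 2
1 · 1 · 2 · 3 · 1
1 · 2 · 2 · 0 · 1
3 · 0 · 3 · 2 · 0
0 · 1 · 3 · 2 · 3
2) 2 · 2 · 1 · 1 · 2
2 · 1 · 2 · 3 · 1
1 · 2 · 2 · 0 · 1
3 · 0 · 3 · 2 · 0
0 · 1 · 3 · 2 · 3
3) 2 · 2 · 1 · 1 · 2
3 · 1 · 2 · 3 · 1
1 · 2 · 2 · 0 · 1
3 · 0 · 3 · 2 · 0
0 · 1 · 3 · 2 · 3
4) 3 · 2 · 1 · 1 · 2
0 · 2 · 2 · 3 · 1
2 · 2 · 2 · 0 · 1
3 · 0 · 3 · 2 · 0
0 · 1 · 3 · 2 · 3
5) 3 · 2 · 1 · 1 · 2
1 · 2 · 2 · 3 · 1
2 · 2 · 2 · 0 · 1
3 · 0 · 3 · 2 · 0
0 · 1 · 3 · 2 · 3
6) 3 · 2 · 1 · 1 · 2
2 · 2 · 2 · 3 · 1
2 · 2 · 2 · 0 · 1
3 · 0 · 3 · 2 · 0
0 · 1 · 3 · 2 · 3
7) 3 · 2 · 1 · 1 · 2
3 · 2 · 2 · 3 · 1
2 · 2 · 2 · 0 · 1
3 · 0 · 3 · 2 · 0
0 · 1 · 3 · 2 · 3
8) 0 · 3 · 1 · 1 · 2
1 · 3 · 2 · 3 · 1
3 · 2 · 2 · 0 · 1
3 · 0 · 3 · 2 · 0
0 · 1 · 3 · 2 · 3
9) 0 · 3 · 1 · 1 · 2
2 · 3 · 2 · 3 · 1
3 · 2 · 2 · 0 · 1
3 · 0 · 3 · 2 · 0
0 · 1 · 3 · 2 · 3
10) 0 · 3 · 1 · 1 · 2
3 · 3 · 2 · 3 · 1
3 · 2 · 2 · 0 · 1
3 · 0 · 3 · 2 · 0
0 · 1 · 3 · 2 · 3
11) 2 · 0 · 2 · 1 · 2
2 · 2 · 3 · 3 · 1
2 · 0 · 3 · 0 · 1
0 · 2 · 3 · 2 · 0
1 · 1 · 3 · 2 · 3
12) 2 · 0 · 2 · 1 · 2
3 · 2 · 3 · 3 · 1
2 · 0 · 3 · 0 · 1
0 · 2 · 3 · 2 · 0
1 · 1 · 3 · 2 · 3
13) 3 · 0 · 2 · 1 · 2
0 · 3 · 3 · 3 · 1
3 · 0 · 3 · 0 · 1
0 · 2 · 3 · 2 · 0
1 · 1 · 3 · 2 · 3
14) 3 · 0 · 2 · 1 · 2
1 · 3 · 3 · 3 · 1
3 · 0 · 3 · 0 · 1
0 · 2 · 3 · 2 · 0
1 · 1 · 3 · 2 · 3
15) 3 · 0 · 2 · 1 · 2
2 · 3 · 3 · 3 · 1
3 · 0 · 3 · 0 · 1
0 · 2 · 3 · 2 · 0
1 · 1 · 3 · 2 · 3
16) 3 · 0 · 2 · 1 · 2
3 · 3 · 3 · 3 · 1
3 · 0 · 3 · 0 · 1
0 · 2 · 3 · 2 · 0
1 · 1 · 3 · 2 · 3
17) 0 · 2 · 3 · 2 · 2
3 · 1 · 2 · 0 · 2
0 · 3 · 1 · 2 · 1
1 · 3 · 1 · 3 · 0
1 · 2 · 0 · 3 · 3
18) 1 · 2 · 3 · 2 · 2
0 · 2 · 2 · 0 · 2
1 · 3 · 1 · 2 · 1
1 · 3 · 1 · 3 · 0
1 · 2 · 0 · 3 · 3
19) 1 · 2 · 3 · 2 · 2
1 · 2 · 2 · 0 · 2
1 · 3 · 1 · 2 · 1
1 · 3 · 1 · 3 · 0
1 · 2 · 0 · 3 · 3

42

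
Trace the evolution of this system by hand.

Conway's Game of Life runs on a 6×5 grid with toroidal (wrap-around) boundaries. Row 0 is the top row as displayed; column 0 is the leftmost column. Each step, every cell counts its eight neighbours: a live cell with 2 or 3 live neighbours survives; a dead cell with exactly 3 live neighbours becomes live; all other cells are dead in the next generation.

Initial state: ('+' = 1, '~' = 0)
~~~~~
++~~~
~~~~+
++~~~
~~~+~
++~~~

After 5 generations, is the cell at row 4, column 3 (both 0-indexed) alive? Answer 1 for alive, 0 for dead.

0) ~~~~~
++~~~
~~~~+
++~~~
~~~+~
++~~~
1) ~~~~~
+~~~~
~~~~+
+~~~+
~~+~+
~~~~~
2) ~~~~~
~~~~~
~~~~+
+~~~+
+~~++
~~~~~
3) ~~~~~
~~~~~
+~~~+
~~~~~
+~~+~
~~~~+
4) ~~~~~
~~~~~
~~~~~
+~~~~
~~~~+
~~~~+
5) ~~~~~
~~~~~
~~~~~
~~~~~
+~~~+
~~~~~

0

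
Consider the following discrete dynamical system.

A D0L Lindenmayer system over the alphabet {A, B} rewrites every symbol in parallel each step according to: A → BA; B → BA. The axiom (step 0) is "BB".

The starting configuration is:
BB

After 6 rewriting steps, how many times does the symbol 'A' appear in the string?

64

step 0: BB
step 1: BABA
step 2: BABABABA
step 3: BABABABABABABABA
step 4: BABABABABABABABABABABABABABABABA
step 5: BABABABABABABABABABABABABABABABABABABABABABABABABABABABABABABABA
step 6: BABABABABABABABABABABABABABABABABABABABABABABABABABABABABA…BABABABABABABABABABABABABABABABABABABABABABABABABABABABABA  (len 128)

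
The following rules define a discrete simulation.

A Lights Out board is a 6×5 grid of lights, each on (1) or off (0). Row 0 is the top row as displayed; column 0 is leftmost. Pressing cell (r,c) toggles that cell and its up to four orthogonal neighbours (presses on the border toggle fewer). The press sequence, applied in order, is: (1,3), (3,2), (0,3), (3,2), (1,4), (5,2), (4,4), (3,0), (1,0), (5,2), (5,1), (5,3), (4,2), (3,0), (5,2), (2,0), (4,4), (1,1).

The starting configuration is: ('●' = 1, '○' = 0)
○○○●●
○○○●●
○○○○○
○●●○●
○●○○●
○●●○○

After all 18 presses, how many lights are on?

[0] ○○○●●
○○○●●
○○○○○
○●●○●
○●○○●
○●●○○
[1] ○○○○●
○○●○○
○○○●○
○●●○●
○●○○●
○●●○○
[2] ○○○○●
○○●○○
○○●●○
○○○●●
○●●○●
○●●○○
[3] ○○●●○
○○●●○
○○●●○
○○○●●
○●●○●
○●●○○
[4] ○○●●○
○○●●○
○○○●○
○●●○●
○●○○●
○●●○○
[5] ○○●●●
○○●○●
○○○●●
○●●○●
○●○○●
○●●○○
[6] ○○●●●
○○●○●
○○○●●
○●●○●
○●●○●
○○○●○
[7] ○○●●●
○○●○●
○○○●●
○●●○○
○●●●○
○○○●●
[8] ○○●●●
○○●○●
●○○●●
●○●○○
●●●●○
○○○●●
[9] ●○●●●
●●●○●
○○○●●
●○●○○
●●●●○
○○○●●
[10] ●○●●●
●●●○●
○○○●●
●○●○○
●●○●○
○●●○●
[11] ●○●●●
●●●○●
○○○●●
●○●○○
●○○●○
●○○○●
[12] ●○●●●
●●●○●
○○○●●
●○●○○
●○○○○
●○●●○
[13] ●○●●●
●●●○●
○○○●●
●○○○○
●●●●○
●○○●○
[14] ●○●●●
●●●○●
●○○●●
○●○○○
○●●●○
●○○●○
[15] ●○●●●
●●●○●
●○○●●
○●○○○
○●○●○
●●●○○
[16] ●○●●●
○●●○●
○●○●●
●●○○○
○●○●○
●●●○○
[17] ●○●●●
○●●○●
○●○●●
●●○○●
○●○○●
●●●○●
[18] ●●●●●
●○○○●
○○○●●
●●○○●
○●○○●
●●●○●

18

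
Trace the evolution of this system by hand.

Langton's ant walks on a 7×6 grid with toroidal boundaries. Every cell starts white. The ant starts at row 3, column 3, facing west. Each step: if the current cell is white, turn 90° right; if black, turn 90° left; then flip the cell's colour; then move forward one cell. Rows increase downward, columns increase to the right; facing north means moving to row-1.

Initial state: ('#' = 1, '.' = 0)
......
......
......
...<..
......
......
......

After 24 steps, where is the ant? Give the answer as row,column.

5,5

step 0: ......
......
......
...<..
......
......
......
step 1: ......
......
...^..
...#..
......
......
......
step 2: ......
......
...#>.
...#..
......
......
......
step 3: ......
......
...##.
...#v.
......
......
......
step 4: ......
......
...##.
...<#.
......
......
......
step 5: ......
......
...##.
....#.
...v..
......
......
step 6: ......
......
...##.
....#.
..<#..
......
......
step 7: ......
......
...##.
..^.#.
..##..
......
......
step 8: ......
......
...##.
..#>#.
..##..
......
......
step 9: ......
......
...##.
..###.
..#v..
......
......
step 10: ......
......
...##.
..###.
..#.>.
......
......
step 11: ......
......
...##.
..###.
..#.#.
....v.
......
step 12: ......
......
...##.
..###.
..#.#.
...<#.
......
step 13: ......
......
...##.
..###.
..#^#.
...##.
......
step 14: ......
......
...##.
..###.
..##>.
...##.
......
step 15: ......
......
...##.
..##^.
..##..
...##.
......
step 16: ......
......
...##.
..#<..
..##..
...##.
......
step 17: ......
......
...##.
..#...
..#v..
...##.
......
step 18: ......
......
...##.
..#...
..#.>.
...##.
......
step 19: ......
......
...##.
..#...
..#.#.
...#v.
......
step 20: ......
......
...##.
..#...
..#.#.
...#.>
......
step 21: ......
......
...##.
..#...
..#.#.
...#.#
.....v
step 22: ......
......
...##.
..#...
..#.#.
...#.#
....<#
step 23: ......
......
...##.
..#...
..#.#.
...#^#
....##
step 24: ......
......
...##.
..#...
..#.#.
...##>
....##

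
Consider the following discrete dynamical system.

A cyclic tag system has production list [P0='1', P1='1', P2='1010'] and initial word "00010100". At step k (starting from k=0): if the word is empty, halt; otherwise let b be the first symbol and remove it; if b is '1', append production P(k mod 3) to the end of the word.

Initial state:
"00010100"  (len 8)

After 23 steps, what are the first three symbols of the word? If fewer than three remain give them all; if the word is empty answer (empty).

gen 0: "00010100"  (len 8)
gen 1: "0010100"  (len 7)
gen 2: "010100"  (len 6)
gen 3: "10100"  (len 5)
gen 4: "01001"  (len 5)
gen 5: "1001"  (len 4)
gen 6: "0011010"  (len 7)
gen 7: "011010"  (len 6)
gen 8: "11010"  (len 5)
gen 9: "10101010"  (len 8)
gen 10: "01010101"  (len 8)
gen 11: "1010101"  (len 7)
gen 12: "0101011010"  (len 10)
gen 13: "101011010"  (len 9)
gen 14: "010110101"  (len 9)
gen 15: "10110101"  (len 8)
gen 16: "01101011"  (len 8)
gen 17: "1101011"  (len 7)
gen 18: "1010111010"  (len 10)
gen 19: "0101110101"  (len 10)
gen 20: "101110101"  (len 9)
gen 21: "011101011010"  (len 12)
gen 22: "11101011010"  (len 11)
gen 23: "11010110101"  (len 11)

110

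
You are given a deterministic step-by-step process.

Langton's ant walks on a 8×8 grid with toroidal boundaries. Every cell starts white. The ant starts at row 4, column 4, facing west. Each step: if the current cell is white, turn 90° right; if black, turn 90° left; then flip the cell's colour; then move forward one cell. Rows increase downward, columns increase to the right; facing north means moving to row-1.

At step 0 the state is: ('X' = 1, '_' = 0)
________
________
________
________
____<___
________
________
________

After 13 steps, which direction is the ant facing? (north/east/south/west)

step 0: ________
________
________
________
____<___
________
________
________
step 1: ________
________
________
____^___
____X___
________
________
________
step 2: ________
________
________
____X>__
____X___
________
________
________
step 3: ________
________
________
____XX__
____Xv__
________
________
________
step 4: ________
________
________
____XX__
____<X__
________
________
________
step 5: ________
________
________
____XX__
_____X__
____v___
________
________
step 6: ________
________
________
____XX__
_____X__
___<X___
________
________
step 7: ________
________
________
____XX__
___^_X__
___XX___
________
________
step 8: ________
________
________
____XX__
___X>X__
___XX___
________
________
step 9: ________
________
________
____XX__
___XXX__
___Xv___
________
________
step 10: ________
________
________
____XX__
___XXX__
___X_>__
________
________
step 11: ________
________
________
____XX__
___XXX__
___X_X__
_____v__
________
step 12: ________
________
________
____XX__
___XXX__
___X_X__
____<X__
________
step 13: ________
________
________
____XX__
___XXX__
___X^X__
____XX__
________

north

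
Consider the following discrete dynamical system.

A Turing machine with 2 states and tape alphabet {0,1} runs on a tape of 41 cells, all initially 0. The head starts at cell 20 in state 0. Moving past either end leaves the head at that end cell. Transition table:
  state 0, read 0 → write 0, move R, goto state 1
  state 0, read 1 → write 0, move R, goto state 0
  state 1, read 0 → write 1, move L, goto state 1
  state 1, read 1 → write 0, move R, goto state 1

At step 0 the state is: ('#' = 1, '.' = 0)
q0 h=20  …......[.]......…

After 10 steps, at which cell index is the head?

12

k=0  q0 h=20  …......[.]......…
k=1  q1 h=21  …......[.]......…
k=2  q1 h=20  …......[.]#.....…
k=3  q1 h=19  …......[.]##....…
k=4  q1 h=18  …......[.]###...…
k=5  q1 h=17  …......[.]####..…
k=6  q1 h=16  …......[.]#####.…
k=7  q1 h=15  …......[.]######…
k=8  q1 h=14  …......[.]######…
k=9  q1 h=13  …......[.]######…
k=10  q1 h=12  …......[.]######…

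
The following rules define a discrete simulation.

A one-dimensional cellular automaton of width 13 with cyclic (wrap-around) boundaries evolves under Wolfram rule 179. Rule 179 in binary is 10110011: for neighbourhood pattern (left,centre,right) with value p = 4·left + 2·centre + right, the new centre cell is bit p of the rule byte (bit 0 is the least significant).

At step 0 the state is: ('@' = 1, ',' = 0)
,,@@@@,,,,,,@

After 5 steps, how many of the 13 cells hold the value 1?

8

t=0: ,,@@@@,,,,,,@
t=1: @@,@@,@@@@@@,
t=2: ,,@,,@,@@@@,@
t=3: @@,@@,@,@@,@,
t=4: ,,@,,@,@,,@,@
t=5: @@,@@,@,@@,@,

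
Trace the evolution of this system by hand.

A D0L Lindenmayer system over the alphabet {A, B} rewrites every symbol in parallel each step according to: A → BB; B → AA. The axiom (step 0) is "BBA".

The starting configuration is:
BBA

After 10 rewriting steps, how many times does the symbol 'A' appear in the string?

[0] BBA
[1] AAAABB
[2] BBBBBBBBAAAA
[3] AAAAAAAAAAAAAAAABBBBBBBB
[4] BBBBBBBBBBBBBBBBBBBBBBBBBBBBBBBBAAAAAAAAAAAAAAAA
[5] AAAAAAAAAAAAAAAAAAAAAAAAAAAAAAAAAAAAAAAAAAAAAAAAAAAAAAAAAAAAAAAABBBBBBBBBBBBBBBBBBBBBBBBBBBBBBBB
[6] BBBBBBBBBBBBBBBBBBBBBBBBBBBBBBBBBBBBBBBBBBBBBBBBBBBBBBBBBB…AAAAAAAAAAAAAAAAAAAAAAAAAAAAAAAAAAAAAAAAAAAAAAAAAAAAAAAAAA  (len 192)
[7] AAAAAAAAAAAAAAAAAAAAAAAAAAAAAAAAAAAAAAAAAAAAAAAAAAAAAAAAAA…BBBBBBBBBBBBBBBBBBBBBBBBBBBBBBBBBBBBBBBBBBBBBBBBBBBBBBBBBB  (len 384)
[8] BBBBBBBBBBBBBBBBBBBBBBBBBBBBBBBBBBBBBBBBBBBBBBBBBBBBBBBBBB…AAAAAAAAAAAAAAAAAAAAAAAAAAAAAAAAAAAAAAAAAAAAAAAAAAAAAAAAAA  (len 768)
[9] AAAAAAAAAAAAAAAAAAAAAAAAAAAAAAAAAAAAAAAAAAAAAAAAAAAAAAAAAA…BBBBBBBBBBBBBBBBBBBBBBBBBBBBBBBBBBBBBBBBBBBBBBBBBBBBBBBBBB  (len 1536)
[10] BBBBBBBBBBBBBBBBBBBBBBBBBBBBBBBBBBBBBBBBBBBBBBBBBBBBBBBBBB…AAAAAAAAAAAAAAAAAAAAAAAAAAAAAAAAAAAAAAAAAAAAAAAAAAAAAAAAAA  (len 3072)

1024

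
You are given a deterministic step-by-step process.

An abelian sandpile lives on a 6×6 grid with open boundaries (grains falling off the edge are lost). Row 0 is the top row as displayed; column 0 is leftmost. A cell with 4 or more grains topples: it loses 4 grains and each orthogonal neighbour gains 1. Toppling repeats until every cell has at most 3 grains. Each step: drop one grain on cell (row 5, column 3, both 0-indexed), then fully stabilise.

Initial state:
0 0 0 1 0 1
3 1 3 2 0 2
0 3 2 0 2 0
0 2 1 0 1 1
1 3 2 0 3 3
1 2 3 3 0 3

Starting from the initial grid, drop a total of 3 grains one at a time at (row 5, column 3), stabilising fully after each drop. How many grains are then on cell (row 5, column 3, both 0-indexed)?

[0] 0 0 0 1 0 1
3 1 3 2 0 2
0 3 2 0 2 0
0 2 1 0 1 1
1 3 2 0 3 3
1 2 3 3 0 3
[1] 0 0 0 1 0 1
3 1 3 2 0 2
0 3 2 0 2 0
0 2 1 0 1 1
1 3 3 1 3 3
1 3 0 1 1 3
[2] 0 0 0 1 0 1
3 1 3 2 0 2
0 3 2 0 2 0
0 2 1 0 1 1
1 3 3 1 3 3
1 3 0 2 1 3
[3] 0 0 0 1 0 1
3 1 3 2 0 2
0 3 2 0 2 0
0 2 1 0 1 1
1 3 3 1 3 3
1 3 0 3 1 3

3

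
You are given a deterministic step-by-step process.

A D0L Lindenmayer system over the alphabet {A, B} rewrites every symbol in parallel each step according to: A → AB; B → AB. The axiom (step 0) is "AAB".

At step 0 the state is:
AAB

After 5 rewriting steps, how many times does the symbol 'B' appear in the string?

48

0) AAB
1) ABABAB
2) ABABABABABAB
3) ABABABABABABABABABABABAB
4) ABABABABABABABABABABABABABABABABABABABABABABABAB
5) ABABABABABABABABABABABABABABABABABABABABABABABABABABABABABABABABABABABABABABABABABABABABABABABAB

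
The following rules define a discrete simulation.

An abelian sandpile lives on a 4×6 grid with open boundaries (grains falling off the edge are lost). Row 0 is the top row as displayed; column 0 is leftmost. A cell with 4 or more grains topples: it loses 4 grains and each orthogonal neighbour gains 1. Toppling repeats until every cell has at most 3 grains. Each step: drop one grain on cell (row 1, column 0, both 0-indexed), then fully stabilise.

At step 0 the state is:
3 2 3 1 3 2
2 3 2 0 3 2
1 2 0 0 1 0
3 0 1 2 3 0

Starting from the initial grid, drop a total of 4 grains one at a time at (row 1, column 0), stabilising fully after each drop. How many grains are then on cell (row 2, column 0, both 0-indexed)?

3

step 0: 3 2 3 1 3 2
2 3 2 0 3 2
1 2 0 0 1 0
3 0 1 2 3 0
step 1: 3 2 3 1 3 2
3 3 2 0 3 2
1 2 0 0 1 0
3 0 1 2 3 0
step 2: 1 1 1 2 3 2
2 2 0 1 3 2
2 3 1 0 1 0
3 0 1 2 3 0
step 3: 1 1 1 2 3 2
3 2 0 1 3 2
2 3 1 0 1 0
3 0 1 2 3 0
step 4: 2 1 1 2 3 2
0 3 0 1 3 2
3 3 1 0 1 0
3 0 1 2 3 0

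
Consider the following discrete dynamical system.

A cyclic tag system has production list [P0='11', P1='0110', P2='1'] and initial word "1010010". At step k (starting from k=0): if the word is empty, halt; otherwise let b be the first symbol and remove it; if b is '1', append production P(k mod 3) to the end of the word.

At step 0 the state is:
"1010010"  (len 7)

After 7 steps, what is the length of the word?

0) "1010010"  (len 7)
1) "01001011"  (len 8)
2) "1001011"  (len 7)
3) "0010111"  (len 7)
4) "010111"  (len 6)
5) "10111"  (len 5)
6) "01111"  (len 5)
7) "1111"  (len 4)

4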